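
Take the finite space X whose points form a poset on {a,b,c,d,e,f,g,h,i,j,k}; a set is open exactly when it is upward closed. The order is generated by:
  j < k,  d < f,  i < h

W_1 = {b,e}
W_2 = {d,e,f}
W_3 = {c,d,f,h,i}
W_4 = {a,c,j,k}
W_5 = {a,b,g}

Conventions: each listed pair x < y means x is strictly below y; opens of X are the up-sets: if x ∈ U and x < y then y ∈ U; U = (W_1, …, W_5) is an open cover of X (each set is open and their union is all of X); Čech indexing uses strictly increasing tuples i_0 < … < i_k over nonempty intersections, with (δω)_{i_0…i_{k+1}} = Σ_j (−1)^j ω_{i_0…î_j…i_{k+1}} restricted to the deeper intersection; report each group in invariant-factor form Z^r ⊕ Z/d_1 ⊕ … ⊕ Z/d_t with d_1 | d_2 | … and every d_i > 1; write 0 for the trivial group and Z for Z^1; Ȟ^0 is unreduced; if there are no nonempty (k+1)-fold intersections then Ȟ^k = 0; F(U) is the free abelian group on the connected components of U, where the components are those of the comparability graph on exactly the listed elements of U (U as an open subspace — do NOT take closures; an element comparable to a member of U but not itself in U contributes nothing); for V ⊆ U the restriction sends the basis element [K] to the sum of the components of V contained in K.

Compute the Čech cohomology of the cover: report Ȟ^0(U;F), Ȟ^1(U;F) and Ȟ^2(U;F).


intersection data:
  W12={e} W15={b} W23={d,f} W34={c} W45={a}
components per intersection:
  W1: {b} {e}
  W2: {d,f} {e}
  W3: {c} {d,f} {h,i}
  W4: {a} {c} {j,k}
  W5: {a} {b} {g}
  W12: {e}
  W15: {b}
  W23: {d,f}
  W34: {c}
  W45: {a}
C dims 13,5; δ0: rk 5, SNF 1^5
Ȟ^0 = (13 − 5) − 0 = 8, so Ȟ^0 ≅ Z^8
Ȟ^1 = (5 − 0) − 5 = 0, so Ȟ^1 ≅ 0
Ȟ^2 = (0 − 0) − 0 = 0, so Ȟ^2 ≅ 0

Ȟ^0 = Z^8; Ȟ^1 = 0; Ȟ^2 = 0


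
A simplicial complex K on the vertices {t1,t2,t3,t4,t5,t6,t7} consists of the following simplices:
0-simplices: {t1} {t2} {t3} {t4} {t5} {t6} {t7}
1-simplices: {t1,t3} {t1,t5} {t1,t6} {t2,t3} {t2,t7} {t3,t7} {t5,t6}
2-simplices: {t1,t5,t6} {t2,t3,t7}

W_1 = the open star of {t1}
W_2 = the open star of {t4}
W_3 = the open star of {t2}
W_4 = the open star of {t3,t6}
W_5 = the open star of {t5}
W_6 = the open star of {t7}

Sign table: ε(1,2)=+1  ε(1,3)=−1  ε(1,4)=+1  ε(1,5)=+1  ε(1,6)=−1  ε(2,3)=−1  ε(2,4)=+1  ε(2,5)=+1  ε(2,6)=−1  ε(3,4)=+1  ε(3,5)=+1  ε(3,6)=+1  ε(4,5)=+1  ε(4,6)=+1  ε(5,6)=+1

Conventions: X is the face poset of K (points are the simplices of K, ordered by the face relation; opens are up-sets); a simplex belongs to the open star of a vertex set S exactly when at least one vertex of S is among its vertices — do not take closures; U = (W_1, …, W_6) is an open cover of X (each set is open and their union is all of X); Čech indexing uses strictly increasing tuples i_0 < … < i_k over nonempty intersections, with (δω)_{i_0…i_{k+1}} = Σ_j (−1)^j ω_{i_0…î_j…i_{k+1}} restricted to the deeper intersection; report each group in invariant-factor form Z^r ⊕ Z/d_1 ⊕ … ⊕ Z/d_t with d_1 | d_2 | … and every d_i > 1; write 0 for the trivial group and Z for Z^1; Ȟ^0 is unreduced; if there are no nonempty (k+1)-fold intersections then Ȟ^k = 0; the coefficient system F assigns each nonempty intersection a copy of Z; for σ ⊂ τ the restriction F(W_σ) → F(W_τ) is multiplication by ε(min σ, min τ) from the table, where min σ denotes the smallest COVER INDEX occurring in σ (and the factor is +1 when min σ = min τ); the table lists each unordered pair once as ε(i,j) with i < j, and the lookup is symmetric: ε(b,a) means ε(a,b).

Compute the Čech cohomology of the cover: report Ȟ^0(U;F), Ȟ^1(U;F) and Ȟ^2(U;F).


nerve simplices:
  W1={{t1},{t1,t3},{t1,t5},{t1,t6},{t1,t5,t6}} W2={{t4}} W3={{t2},{t2,t3},{t2,t7},{t2,t3,t7}} W4={{t3},{t6},{t1,t3},{t1,t6},{t2,t3},{t3,t7},{t5,t6},{t1,t5,t6},{t2,t3,t7}} W5={{t5},{t1,t5},{t5,t6},{t1,t5,t6}} W6={{t7},{t2,t7},{t3,t7},{t2,t3,t7}}
  W14={{t1,t3},{t1,t6},{t1,t5,t6}} W15={{t1,t5},{t1,t5,t6}} W34={{t2,t3},{t2,t3,t7}} W36={{t2,t7},{t2,t3,t7}} W45={{t5,t6},{t1,t5,t6}} W46={{t3,t7},{t2,t3,t7}}
  W145={{t1,t5,t6}} W346={{t2,t3,t7}}
C dims 6,6,2; δ0: rk 4, SNF 1^4; δ1: rk 2, SNF 1^2
degree 0: 6−4−0 = 2 → Ȟ^0 ≅ Z^2
degree 1: 6−2−4 = 0 → Ȟ^1 ≅ 0
degree 2: 2−0−2 = 0 → Ȟ^2 ≅ 0

Ȟ^0(U;F) ≅ Z^2,  Ȟ^1(U;F) ≅ 0,  Ȟ^2(U;F) ≅ 0


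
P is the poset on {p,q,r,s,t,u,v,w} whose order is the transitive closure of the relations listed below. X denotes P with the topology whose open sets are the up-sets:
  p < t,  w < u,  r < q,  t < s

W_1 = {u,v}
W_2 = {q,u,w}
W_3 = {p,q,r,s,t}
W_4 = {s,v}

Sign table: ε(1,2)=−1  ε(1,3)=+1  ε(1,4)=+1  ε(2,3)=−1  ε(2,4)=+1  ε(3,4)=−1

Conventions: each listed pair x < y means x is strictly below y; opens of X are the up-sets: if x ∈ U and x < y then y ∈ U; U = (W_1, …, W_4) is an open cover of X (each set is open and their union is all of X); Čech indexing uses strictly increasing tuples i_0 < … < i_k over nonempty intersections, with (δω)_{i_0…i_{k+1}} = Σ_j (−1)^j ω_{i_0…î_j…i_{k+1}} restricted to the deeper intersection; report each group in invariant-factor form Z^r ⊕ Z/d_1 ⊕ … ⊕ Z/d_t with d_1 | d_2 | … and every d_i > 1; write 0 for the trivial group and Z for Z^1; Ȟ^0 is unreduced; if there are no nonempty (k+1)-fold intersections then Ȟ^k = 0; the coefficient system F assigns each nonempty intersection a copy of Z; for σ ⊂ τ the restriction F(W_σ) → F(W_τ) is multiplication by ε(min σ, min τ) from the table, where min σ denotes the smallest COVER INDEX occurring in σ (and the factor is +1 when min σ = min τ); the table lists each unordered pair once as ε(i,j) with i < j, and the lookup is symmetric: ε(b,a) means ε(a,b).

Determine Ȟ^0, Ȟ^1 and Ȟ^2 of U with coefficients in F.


Ȟ^0 ≅ 0, Ȟ^1 ≅ Z/2 and Ȟ^2 ≅ 0

cover nerve:
  W12={u} W14={v} W23={q} W34={s}
C dims 4,4; δ0: rk 4, SNF 1^3·2
Ȟ^0: (4−4)−0=0 ⇒ 0
Ȟ^1: (4−0)−4=0 plus torsion [2] ⇒ Z/2
Ȟ^2: (0−0)−0=0 ⇒ 0


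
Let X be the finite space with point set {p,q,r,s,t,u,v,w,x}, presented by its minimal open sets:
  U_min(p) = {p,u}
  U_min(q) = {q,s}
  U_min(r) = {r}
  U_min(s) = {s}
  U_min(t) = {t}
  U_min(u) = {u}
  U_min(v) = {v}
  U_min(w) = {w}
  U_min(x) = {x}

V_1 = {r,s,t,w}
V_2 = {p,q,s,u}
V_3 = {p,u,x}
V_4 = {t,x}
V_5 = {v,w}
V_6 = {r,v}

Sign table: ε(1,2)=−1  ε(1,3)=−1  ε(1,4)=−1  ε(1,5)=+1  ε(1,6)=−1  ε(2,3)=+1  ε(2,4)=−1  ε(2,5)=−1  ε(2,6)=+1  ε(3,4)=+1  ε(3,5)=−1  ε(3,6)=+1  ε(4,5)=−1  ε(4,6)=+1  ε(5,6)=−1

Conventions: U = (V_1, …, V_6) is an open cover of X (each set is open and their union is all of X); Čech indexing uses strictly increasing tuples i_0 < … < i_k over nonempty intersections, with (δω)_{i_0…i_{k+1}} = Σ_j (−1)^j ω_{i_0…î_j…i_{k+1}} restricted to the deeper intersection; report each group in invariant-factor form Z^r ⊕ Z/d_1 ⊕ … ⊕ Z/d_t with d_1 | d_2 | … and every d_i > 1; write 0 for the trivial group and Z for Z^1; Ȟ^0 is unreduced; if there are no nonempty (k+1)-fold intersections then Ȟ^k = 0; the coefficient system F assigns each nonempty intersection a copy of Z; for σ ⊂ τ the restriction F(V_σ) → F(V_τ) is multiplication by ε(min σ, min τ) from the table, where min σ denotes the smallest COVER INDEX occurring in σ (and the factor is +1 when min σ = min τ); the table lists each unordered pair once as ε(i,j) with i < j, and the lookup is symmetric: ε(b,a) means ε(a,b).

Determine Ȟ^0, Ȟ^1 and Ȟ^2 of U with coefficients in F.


Ȟ^0(U;F) ≅ Z, Ȟ^1(U;F) ≅ Z^2 and Ȟ^2(U;F) ≅ 0

nerve simplices:
  V12={s} V14={t} V15={w} V16={r} V23={p,u} V34={x} V56={v}
C dims 6,7; δ0: rk 5, SNF 1^5
degree 0: 6−5−0 = 1 → Ȟ^0 ≅ Z
degree 1: 7−0−5 = 2 → Ȟ^1 ≅ Z^2
degree 2: 0−0−0 = 0 → Ȟ^2 ≅ 0


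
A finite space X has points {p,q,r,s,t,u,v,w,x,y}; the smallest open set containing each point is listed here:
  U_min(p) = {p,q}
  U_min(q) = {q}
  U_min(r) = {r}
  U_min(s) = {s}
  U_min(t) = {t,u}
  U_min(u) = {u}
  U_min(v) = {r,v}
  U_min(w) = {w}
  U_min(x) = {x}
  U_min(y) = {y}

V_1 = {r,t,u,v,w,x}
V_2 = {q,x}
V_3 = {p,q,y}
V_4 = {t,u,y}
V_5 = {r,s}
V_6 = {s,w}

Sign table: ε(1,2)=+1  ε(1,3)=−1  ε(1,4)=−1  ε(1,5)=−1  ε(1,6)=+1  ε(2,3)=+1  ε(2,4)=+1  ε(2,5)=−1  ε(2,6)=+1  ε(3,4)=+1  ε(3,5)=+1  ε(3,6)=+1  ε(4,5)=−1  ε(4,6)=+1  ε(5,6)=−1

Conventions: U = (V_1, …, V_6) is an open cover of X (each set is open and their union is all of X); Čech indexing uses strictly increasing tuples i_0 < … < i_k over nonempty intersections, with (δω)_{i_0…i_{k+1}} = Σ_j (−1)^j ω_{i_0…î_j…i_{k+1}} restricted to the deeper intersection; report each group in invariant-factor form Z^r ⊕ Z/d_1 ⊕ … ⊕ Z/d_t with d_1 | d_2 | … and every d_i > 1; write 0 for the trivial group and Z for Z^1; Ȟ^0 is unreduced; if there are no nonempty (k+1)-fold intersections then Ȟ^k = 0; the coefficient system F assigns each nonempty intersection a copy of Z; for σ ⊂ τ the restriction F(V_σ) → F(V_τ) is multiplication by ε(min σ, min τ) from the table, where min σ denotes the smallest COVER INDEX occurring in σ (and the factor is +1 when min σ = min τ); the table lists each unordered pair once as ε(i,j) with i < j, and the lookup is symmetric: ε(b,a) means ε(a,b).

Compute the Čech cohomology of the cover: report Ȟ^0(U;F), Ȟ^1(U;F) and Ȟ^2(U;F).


Ȟ^0 ≅ 0,  Ȟ^1 ≅ Z ⊕ Z/2,  Ȟ^2 ≅ 0

cover nerve:
  V12={x} V14={t,u} V15={r} V16={w} V23={q} V34={y} V56={s}
C dims 6,7; δ0: rk 6, SNF 1^5·2
Ȟ^0: (6−6)−0=0 ⇒ 0
Ȟ^1: (7−0)−6=1 plus torsion [2] ⇒ Z ⊕ Z/2
Ȟ^2: (0−0)−0=0 ⇒ 0


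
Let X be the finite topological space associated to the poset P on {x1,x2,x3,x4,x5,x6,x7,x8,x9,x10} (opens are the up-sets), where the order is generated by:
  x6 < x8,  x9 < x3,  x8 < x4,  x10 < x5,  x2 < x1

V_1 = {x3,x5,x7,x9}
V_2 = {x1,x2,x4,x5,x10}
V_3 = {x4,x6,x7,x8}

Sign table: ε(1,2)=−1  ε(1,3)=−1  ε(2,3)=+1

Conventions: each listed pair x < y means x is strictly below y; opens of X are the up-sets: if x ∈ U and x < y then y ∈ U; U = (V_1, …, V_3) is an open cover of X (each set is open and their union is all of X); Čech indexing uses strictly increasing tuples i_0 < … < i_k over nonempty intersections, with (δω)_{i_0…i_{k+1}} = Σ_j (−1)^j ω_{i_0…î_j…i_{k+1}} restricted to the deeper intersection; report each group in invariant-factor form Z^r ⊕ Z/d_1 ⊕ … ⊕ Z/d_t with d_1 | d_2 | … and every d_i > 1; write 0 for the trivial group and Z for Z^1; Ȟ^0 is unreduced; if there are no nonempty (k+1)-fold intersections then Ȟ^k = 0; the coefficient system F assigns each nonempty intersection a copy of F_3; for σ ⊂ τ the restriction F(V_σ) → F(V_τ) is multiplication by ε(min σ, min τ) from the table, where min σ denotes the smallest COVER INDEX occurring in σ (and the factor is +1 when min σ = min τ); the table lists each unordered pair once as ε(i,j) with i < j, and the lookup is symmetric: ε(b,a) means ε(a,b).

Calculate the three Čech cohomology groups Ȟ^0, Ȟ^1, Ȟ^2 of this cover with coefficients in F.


cover nerve:
  V12={x5} V13={x7} V23={x4}
C dims 3,3; δ0: rk_F3 2
Ȟ^0: (3−2)−0=1 ⇒ Z/3
Ȟ^1: (3−0)−2=1 ⇒ Z/3
Ȟ^2: (0−0)−0=0 ⇒ 0

Ȟ^0 = Z/3, Ȟ^1 = Z/3 and Ȟ^2 = 0


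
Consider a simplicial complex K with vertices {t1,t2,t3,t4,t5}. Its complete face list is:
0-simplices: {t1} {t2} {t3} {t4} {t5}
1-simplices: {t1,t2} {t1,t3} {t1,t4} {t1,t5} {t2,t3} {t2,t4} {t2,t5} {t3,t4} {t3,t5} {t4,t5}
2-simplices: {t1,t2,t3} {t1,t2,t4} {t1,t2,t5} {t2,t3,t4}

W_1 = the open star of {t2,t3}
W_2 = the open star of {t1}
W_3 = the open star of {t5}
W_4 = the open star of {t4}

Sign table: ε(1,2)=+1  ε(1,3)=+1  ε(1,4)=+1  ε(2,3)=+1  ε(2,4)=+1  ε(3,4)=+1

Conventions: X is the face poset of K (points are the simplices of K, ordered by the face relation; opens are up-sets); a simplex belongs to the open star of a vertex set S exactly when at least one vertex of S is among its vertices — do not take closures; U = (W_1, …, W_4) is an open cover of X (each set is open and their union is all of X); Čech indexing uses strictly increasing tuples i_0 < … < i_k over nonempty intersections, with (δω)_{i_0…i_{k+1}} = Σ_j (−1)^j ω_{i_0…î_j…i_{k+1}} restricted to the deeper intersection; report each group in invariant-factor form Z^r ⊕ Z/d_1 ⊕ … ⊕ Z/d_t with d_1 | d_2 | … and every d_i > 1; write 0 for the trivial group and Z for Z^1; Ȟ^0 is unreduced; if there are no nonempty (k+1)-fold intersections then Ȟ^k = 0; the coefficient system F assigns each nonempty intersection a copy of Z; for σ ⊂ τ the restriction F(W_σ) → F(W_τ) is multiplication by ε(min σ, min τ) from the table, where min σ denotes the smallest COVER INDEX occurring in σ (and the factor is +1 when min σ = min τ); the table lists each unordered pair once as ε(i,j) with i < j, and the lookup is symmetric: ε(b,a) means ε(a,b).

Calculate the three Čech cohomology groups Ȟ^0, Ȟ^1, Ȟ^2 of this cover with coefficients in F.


Ȟ^0(U;F) ≅ Z, Ȟ^1(U;F) ≅ Z and Ȟ^2(U;F) ≅ 0

nerve simplices:
  W1={{t2},{t3},{t1,t2},{t1,t3},{t2,t3},{t2,t4},{t2,t5},{t3,t4},{t3,t5},{t1,t2,t3},{t1,t2,t4},{t1,t2,t5},{t2,t3,t4}} W2={{t1},{t1,t2},{t1,t3},{t1,t4},{t1,t5},{t1,t2,t3},{t1,t2,t4},{t1,t2,t5}} W3={{t5},{t1,t5},{t2,t5},{t3,t5},{t4,t5},{t1,t2,t5}} W4={{t4},{t1,t4},{t2,t4},{t3,t4},{t4,t5},{t1,t2,t4},{t2,t3,t4}}
  W12={{t1,t2},{t1,t3},{t1,t2,t3},{t1,t2,t4},{t1,t2,t5}} W13={{t2,t5},{t3,t5},{t1,t2,t5}} W14={{t2,t4},{t3,t4},{t1,t2,t4},{t2,t3,t4}} W23={{t1,t5},{t1,t2,t5}} W24={{t1,t4},{t1,t2,t4}} W34={{t4,t5}}
  W123={{t1,t2,t5}} W124={{t1,t2,t4}}
C dims 4,6,2; δ0: rk 3, SNF 1^3; δ1: rk 2, SNF 1^2
degree 0: 4−3−0 = 1 → Ȟ^0 ≅ Z
degree 1: 6−2−3 = 1 → Ȟ^1 ≅ Z
degree 2: 2−0−2 = 0 → Ȟ^2 ≅ 0


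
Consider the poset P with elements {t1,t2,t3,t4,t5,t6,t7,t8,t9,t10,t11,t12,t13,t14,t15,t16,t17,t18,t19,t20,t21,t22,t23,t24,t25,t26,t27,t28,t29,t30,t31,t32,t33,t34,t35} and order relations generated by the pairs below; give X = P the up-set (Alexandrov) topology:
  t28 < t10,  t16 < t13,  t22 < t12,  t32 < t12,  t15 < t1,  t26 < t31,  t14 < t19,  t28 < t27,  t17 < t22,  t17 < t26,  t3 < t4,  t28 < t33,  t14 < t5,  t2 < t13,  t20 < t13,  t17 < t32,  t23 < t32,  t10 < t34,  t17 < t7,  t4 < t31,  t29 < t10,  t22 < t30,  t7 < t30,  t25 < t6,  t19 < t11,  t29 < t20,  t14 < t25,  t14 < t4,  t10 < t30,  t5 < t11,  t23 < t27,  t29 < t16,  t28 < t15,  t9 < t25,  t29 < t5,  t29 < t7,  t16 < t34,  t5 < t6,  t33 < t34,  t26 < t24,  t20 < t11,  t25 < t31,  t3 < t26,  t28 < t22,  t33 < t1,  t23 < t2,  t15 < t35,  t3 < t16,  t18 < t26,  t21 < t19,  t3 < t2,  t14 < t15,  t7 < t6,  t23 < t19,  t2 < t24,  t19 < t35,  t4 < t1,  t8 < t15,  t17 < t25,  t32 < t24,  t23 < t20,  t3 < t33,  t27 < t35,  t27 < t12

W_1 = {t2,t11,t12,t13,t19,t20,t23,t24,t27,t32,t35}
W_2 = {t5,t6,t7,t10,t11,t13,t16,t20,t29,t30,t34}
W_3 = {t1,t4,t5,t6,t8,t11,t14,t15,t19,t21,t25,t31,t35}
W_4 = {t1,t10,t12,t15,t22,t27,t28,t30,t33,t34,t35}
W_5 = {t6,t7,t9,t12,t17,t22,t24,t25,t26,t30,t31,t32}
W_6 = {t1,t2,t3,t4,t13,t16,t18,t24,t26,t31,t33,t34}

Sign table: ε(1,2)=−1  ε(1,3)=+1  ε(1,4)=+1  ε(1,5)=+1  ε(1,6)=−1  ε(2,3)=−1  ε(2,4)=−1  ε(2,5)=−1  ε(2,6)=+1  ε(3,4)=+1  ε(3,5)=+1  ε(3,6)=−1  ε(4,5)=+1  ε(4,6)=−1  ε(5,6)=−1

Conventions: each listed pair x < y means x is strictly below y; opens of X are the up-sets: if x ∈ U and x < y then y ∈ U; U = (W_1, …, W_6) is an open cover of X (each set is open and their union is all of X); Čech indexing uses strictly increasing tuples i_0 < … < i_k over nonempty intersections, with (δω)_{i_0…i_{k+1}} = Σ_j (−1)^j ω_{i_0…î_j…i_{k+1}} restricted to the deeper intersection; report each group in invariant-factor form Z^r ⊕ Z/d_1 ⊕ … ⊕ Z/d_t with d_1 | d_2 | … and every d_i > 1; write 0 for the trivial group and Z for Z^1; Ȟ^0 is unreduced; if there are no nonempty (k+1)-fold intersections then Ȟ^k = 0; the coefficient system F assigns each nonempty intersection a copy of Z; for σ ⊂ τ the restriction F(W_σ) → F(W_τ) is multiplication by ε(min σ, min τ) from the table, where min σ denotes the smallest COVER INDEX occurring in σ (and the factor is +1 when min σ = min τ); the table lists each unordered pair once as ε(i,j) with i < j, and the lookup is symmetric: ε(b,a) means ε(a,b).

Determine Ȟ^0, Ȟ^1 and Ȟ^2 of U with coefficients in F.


Ȟ^0 ≅ Z,  Ȟ^1 ≅ 0,  Ȟ^2 ≅ Z/2

nonempty overlaps:
  W12={t11,t13,t20} W13={t11,t19,t35} W14={t12,t27,t35} W15={t12,t24,t32} W16={t2,t13,t24} W23={t5,t6,t11} W24={t10,t30,t34} W25={t6,t7,t30} W26={t13,t16,t34} W34={t1,t15,t35} W35={t6,t25,t31} W36={t1,t4,t31} W45={t12,t22,t30} W46={t1,t33,t34} W56={t24,t26,t31}
  W123={t11} W126={t13} W134={t35} W145={t12} W156={t24} W235={t6} W245={t30} W246={t34} W346={t1} W356={t31}
C dims 6,15,10; δ0: rk 5, SNF 1^5; δ1: rk 10, SNF 1^9·2
degree 0: 6−5−0 = 1 → Ȟ^0 ≅ Z
degree 1: 15−10−5 = 0 → Ȟ^1 ≅ 0
degree 2: 10−0−10 = 0 plus torsion [2] → Ȟ^2 ≅ Z/2


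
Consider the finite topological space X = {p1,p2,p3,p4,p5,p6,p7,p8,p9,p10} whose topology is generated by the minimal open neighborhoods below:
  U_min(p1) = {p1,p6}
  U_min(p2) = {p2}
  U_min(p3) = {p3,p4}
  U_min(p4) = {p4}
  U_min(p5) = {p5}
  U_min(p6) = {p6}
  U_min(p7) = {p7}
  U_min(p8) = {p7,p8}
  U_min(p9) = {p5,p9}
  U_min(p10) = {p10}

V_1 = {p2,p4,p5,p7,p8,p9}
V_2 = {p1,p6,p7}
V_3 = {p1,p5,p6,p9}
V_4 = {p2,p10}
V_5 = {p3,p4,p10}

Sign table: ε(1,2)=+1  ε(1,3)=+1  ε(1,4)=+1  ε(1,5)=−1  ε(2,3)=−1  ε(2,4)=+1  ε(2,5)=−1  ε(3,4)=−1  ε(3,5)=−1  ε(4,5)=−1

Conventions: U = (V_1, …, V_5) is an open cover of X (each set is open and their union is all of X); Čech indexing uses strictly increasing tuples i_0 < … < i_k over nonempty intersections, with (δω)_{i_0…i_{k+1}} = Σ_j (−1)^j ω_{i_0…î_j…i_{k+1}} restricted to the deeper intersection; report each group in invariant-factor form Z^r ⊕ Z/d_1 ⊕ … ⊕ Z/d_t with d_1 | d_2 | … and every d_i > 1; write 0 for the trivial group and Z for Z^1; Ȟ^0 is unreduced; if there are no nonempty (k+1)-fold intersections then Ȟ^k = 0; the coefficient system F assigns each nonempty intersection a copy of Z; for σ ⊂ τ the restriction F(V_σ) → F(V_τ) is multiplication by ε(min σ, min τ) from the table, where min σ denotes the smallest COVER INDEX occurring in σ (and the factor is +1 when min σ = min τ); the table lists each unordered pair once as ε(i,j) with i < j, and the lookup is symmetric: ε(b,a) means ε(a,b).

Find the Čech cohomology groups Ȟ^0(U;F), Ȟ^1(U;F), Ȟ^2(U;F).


nerve simplices:
  V12={p7} V13={p5,p9} V14={p2} V15={p4} V23={p1,p6} V45={p10}
C dims 5,6; δ0: rk 5, SNF 1^4·2
degree 0: 5−5−0 = 0 → Ȟ^0 ≅ 0
degree 1: 6−0−5 = 1 plus torsion [2] → Ȟ^1 ≅ Z ⊕ Z/2
degree 2: 0−0−0 = 0 → Ȟ^2 ≅ 0

Ȟ^0 ≅ 0; Ȟ^1 ≅ Z ⊕ Z/2; Ȟ^2 ≅ 0


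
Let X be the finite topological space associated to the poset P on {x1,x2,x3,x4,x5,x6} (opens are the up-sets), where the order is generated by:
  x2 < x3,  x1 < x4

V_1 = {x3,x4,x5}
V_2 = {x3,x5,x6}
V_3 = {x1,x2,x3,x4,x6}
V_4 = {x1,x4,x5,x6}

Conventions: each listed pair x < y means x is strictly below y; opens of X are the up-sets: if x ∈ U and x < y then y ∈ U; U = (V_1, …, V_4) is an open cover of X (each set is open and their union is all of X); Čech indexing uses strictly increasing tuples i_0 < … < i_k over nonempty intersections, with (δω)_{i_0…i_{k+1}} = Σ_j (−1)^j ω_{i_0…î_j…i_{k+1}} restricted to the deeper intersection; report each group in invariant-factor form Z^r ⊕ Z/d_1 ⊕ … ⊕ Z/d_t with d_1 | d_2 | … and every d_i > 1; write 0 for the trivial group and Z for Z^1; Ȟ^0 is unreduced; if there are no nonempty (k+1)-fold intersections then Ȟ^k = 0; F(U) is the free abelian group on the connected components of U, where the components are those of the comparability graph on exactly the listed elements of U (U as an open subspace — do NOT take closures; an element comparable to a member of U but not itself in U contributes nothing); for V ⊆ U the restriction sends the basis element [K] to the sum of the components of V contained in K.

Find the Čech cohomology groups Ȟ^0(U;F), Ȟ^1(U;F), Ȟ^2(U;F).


Ȟ^0 ≅ Z^4, Ȟ^1 ≅ 0, Ȟ^2 ≅ 0

intersection data:
  V12={x3,x5} V13={x3,x4} V14={x4,x5} V23={x3,x6} V24={x5,x6} V34={x1,x4,x6}
  V123={x3} V124={x5} V134={x4} V234={x6}
components per intersection:
  V1: {x3} {x4} {x5}
  V2: {x3} {x5} {x6}
  V3: {x1,x4} {x2,x3} {x6}
  V4: {x1,x4} {x5} {x6}
  V12: {x3} {x5}
  V13: {x3} {x4}
  V14: {x4} {x5}
  V23: {x3} {x6}
  V24: {x5} {x6}
  V34: {x1,x4} {x6}
  V123: {x3}
  V124: {x5}
  V134: {x4}
  V234: {x6}
C dims 12,12,4; δ0: rk 8, SNF 1^8; δ1: rk 4, SNF 1^4
Ȟ^0 = (12 − 8) − 0 = 4, so Ȟ^0 ≅ Z^4
Ȟ^1 = (12 − 4) − 8 = 0, so Ȟ^1 ≅ 0
Ȟ^2 = (4 − 0) − 4 = 0, so Ȟ^2 ≅ 0


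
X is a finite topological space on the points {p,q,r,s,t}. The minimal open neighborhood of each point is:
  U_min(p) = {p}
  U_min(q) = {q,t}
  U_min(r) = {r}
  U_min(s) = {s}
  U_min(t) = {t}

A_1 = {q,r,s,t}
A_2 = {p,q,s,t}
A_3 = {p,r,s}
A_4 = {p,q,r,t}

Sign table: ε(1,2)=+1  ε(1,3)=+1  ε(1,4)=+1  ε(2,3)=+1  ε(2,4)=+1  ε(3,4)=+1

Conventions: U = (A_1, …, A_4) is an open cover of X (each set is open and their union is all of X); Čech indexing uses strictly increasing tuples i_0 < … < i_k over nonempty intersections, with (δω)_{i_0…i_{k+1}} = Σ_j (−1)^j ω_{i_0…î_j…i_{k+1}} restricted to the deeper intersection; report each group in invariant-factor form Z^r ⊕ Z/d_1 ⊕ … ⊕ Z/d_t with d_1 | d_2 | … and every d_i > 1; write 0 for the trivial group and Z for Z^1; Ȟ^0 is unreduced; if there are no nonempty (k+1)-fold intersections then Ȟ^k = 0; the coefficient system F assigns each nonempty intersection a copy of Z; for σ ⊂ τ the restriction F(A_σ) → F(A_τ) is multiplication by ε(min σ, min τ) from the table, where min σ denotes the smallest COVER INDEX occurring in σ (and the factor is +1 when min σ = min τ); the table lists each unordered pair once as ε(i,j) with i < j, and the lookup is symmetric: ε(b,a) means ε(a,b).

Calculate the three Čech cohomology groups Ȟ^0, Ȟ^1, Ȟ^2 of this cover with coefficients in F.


intersection data:
  A12={q,s,t} A13={r,s} A14={q,r,t} A23={p,s} A24={p,q,t} A34={p,r}
  A123={s} A124={q,t} A134={r} A234={p}
C dims 4,6,4; δ0: rk 3, SNF 1^3; δ1: rk 3, SNF 1^3
Ȟ^0 = (4 − 3) − 0 = 1, so Ȟ^0 ≅ Z
Ȟ^1 = (6 − 3) − 3 = 0, so Ȟ^1 ≅ 0
Ȟ^2 = (4 − 0) − 3 = 1, so Ȟ^2 ≅ Z

Ȟ^0 = Z, Ȟ^1 = 0, Ȟ^2 = Z


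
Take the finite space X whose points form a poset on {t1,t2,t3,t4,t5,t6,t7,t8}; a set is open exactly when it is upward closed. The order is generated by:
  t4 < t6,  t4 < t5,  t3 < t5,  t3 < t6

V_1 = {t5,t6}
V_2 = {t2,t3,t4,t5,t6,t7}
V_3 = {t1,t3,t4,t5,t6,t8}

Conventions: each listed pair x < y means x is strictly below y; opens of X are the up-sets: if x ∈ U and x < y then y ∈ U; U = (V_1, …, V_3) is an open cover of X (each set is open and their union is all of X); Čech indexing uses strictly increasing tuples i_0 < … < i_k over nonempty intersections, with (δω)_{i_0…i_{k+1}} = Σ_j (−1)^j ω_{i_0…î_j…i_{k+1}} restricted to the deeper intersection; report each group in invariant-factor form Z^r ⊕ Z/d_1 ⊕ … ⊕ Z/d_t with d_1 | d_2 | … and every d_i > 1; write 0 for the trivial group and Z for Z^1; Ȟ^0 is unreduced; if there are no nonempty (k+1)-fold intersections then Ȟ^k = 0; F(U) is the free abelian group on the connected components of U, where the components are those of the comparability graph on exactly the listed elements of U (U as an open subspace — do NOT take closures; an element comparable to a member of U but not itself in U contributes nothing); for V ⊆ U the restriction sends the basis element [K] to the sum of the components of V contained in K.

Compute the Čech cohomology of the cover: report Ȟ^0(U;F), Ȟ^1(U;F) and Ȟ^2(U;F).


nerve simplices:
  V12={t5,t6} V13={t5,t6} V23={t3,t4,t5,t6}
  V123={t5,t6}
components per intersection:
  V1: {t5} {t6}
  V2: {t2} {t3,t4,t5,t6} {t7}
  V3: {t1} {t3,t4,t5,t6} {t8}
  V12: {t5} {t6}
  V13: {t5} {t6}
  V23: {t3,t4,t5,t6}
  V123: {t5} {t6}
C dims 8,5,2; δ0: rk 3, SNF 1^3; δ1: rk 2, SNF 1^2
degree 0: 8−3−0 = 5 → Ȟ^0 ≅ Z^5
degree 1: 5−2−3 = 0 → Ȟ^1 ≅ 0
degree 2: 2−0−2 = 0 → Ȟ^2 ≅ 0

Ȟ^0 ≅ Z^5, Ȟ^1 ≅ 0 and Ȟ^2 ≅ 0


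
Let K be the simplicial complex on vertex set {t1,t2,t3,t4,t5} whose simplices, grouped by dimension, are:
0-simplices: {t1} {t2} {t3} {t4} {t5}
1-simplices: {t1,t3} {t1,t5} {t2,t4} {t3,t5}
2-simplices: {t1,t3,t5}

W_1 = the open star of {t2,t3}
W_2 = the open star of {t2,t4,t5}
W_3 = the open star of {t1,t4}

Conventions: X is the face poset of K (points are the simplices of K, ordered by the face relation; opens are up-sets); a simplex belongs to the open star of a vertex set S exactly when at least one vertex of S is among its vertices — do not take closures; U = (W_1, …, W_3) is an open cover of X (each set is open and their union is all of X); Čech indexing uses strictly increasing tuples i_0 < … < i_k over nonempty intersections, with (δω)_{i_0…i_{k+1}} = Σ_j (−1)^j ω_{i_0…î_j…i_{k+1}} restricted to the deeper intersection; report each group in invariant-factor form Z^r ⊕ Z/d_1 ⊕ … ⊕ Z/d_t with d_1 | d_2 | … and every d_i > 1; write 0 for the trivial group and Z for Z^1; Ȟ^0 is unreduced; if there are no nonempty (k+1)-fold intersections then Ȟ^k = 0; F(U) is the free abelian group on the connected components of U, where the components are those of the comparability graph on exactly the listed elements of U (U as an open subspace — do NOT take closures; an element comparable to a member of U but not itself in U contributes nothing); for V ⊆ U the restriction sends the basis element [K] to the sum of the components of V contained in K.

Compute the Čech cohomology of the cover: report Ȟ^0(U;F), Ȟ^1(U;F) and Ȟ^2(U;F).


Ȟ^0 = Z^2; Ȟ^1 = 0; Ȟ^2 = 0

nerve of the cover:
  W1={{t2},{t3},{t1,t3},{t2,t4},{t3,t5},{t1,t3,t5}} W2={{t2},{t4},{t5},{t1,t5},{t2,t4},{t3,t5},{t1,t3,t5}} W3={{t1},{t4},{t1,t3},{t1,t5},{t2,t4},{t1,t3,t5}}
  W12={{t2},{t2,t4},{t3,t5},{t1,t3,t5}} W13={{t1,t3},{t2,t4},{t1,t3,t5}} W23={{t4},{t1,t5},{t2,t4},{t1,t3,t5}}
  W123={{t2,t4},{t1,t3,t5}}
components per intersection:
  W1: {{t2},{t2,t4}} {{t3},{t1,t3},{t3,t5},{t1,t3,t5}}
  W2: {{t2},{t4},{t2,t4}} {{t5},{t1,t5},{t3,t5},{t1,t3,t5}}
  W3: {{t1},{t1,t3},{t1,t5},{t1,t3,t5}} {{t4},{t2,t4}}
  W12: {{t2},{t2,t4}} {{t3,t5},{t1,t3,t5}}
  W13: {{t1,t3},{t1,t3,t5}} {{t2,t4}}
  W23: {{t4},{t2,t4}} {{t1,t5},{t1,t3,t5}}
  W123: {{t2,t4}} {{t1,t3,t5}}
C dims 6,6,2; δ0: rk 4, SNF 1^4; δ1: rk 2, SNF 1^2
Ȟ^0 = (6 − 4) − 0 = 2, so Ȟ^0 ≅ Z^2
Ȟ^1 = (6 − 2) − 4 = 0, so Ȟ^1 ≅ 0
Ȟ^2 = (2 − 0) − 2 = 0, so Ȟ^2 ≅ 0


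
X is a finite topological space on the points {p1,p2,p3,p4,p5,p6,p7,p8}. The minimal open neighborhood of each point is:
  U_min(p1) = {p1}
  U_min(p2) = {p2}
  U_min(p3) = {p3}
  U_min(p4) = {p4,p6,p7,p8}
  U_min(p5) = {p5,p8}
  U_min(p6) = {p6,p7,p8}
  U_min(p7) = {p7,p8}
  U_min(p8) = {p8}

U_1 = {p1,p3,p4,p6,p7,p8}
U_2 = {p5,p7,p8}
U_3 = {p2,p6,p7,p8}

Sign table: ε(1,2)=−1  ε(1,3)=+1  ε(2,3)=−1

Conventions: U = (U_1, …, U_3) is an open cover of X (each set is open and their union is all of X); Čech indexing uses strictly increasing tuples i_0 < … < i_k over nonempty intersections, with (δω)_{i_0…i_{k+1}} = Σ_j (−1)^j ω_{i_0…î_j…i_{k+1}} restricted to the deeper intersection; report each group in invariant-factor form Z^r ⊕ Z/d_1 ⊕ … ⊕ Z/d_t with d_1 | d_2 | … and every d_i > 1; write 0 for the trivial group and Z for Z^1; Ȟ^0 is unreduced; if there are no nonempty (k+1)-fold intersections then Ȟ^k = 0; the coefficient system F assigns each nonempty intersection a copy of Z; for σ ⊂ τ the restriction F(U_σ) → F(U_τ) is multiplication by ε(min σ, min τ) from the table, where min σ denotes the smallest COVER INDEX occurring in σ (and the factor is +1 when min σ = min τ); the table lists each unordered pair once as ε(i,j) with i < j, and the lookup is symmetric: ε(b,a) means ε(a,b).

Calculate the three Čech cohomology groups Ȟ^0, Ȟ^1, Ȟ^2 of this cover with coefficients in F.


cover nerve:
  U12={p7,p8} U13={p6,p7,p8} U23={p7,p8}
  U123={p7,p8}
C dims 3,3,1; δ0: rk 2, SNF 1^2; δ1: rk 1, SNF 1^1
Ȟ^0: (3−2)−0=1 ⇒ Z
Ȟ^1: (3−1)−2=0 ⇒ 0
Ȟ^2: (1−0)−1=0 ⇒ 0

Ȟ^0 ≅ Z; Ȟ^1 ≅ 0; Ȟ^2 ≅ 0


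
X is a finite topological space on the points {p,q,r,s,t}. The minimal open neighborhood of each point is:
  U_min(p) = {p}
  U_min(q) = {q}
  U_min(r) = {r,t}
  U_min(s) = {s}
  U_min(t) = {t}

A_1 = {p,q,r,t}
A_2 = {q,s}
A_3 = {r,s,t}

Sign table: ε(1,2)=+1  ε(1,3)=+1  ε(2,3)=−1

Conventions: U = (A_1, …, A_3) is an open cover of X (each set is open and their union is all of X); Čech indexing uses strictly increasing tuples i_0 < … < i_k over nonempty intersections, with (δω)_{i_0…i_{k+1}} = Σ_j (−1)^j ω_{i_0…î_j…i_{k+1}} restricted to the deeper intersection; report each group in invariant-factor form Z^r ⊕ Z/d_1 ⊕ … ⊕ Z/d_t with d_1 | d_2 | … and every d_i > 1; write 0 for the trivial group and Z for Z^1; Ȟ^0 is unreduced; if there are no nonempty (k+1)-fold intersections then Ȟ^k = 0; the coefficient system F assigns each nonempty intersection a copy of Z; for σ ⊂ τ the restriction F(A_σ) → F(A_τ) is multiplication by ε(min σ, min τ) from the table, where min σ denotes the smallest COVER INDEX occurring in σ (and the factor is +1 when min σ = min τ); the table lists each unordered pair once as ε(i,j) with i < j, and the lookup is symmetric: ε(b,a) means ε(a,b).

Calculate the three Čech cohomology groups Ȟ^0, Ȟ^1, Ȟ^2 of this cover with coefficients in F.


nerve of the cover:
  A12={q} A13={r,t} A23={s}
C dims 3,3; δ0: rk 3, SNF 1^2·2
Ȟ^0 = (3 − 3) − 0 = 0, so Ȟ^0 ≅ 0
Ȟ^1 = (3 − 0) − 3 = 0 plus torsion [2], so Ȟ^1 ≅ Z/2
Ȟ^2 = (0 − 0) − 0 = 0, so Ȟ^2 ≅ 0

Ȟ^0 = 0; Ȟ^1 = Z/2; Ȟ^2 = 0


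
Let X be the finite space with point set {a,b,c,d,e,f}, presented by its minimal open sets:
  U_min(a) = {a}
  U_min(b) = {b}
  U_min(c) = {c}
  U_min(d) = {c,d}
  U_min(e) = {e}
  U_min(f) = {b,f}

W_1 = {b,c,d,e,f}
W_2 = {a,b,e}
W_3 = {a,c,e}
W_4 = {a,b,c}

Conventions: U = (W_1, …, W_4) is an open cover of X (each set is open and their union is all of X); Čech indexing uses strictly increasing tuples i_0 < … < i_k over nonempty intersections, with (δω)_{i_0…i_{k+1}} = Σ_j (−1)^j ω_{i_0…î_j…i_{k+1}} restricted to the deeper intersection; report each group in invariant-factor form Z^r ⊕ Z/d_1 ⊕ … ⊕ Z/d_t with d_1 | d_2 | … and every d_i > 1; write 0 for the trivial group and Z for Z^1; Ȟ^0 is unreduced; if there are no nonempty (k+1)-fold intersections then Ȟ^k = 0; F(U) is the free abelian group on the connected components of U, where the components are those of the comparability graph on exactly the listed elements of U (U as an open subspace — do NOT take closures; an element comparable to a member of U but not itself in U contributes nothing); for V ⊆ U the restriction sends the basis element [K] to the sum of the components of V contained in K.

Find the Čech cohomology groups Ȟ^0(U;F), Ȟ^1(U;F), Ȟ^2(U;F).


Ȟ^0 = Z^4, Ȟ^1 = 0 and Ȟ^2 = 0

intersection data:
  W12={b,e} W13={c,e} W14={b,c} W23={a,e} W24={a,b} W34={a,c}
  W123={e} W124={b} W134={c} W234={a}
components per intersection:
  W1: {b,f} {c,d} {e}
  W2: {a} {b} {e}
  W3: {a} {c} {e}
  W4: {a} {b} {c}
  W12: {b} {e}
  W13: {c} {e}
  W14: {b} {c}
  W23: {a} {e}
  W24: {a} {b}
  W34: {a} {c}
  W123: {e}
  W124: {b}
  W134: {c}
  W234: {a}
C dims 12,12,4; δ0: rk 8, SNF 1^8; δ1: rk 4, SNF 1^4
Ȟ^0 = (12 − 8) − 0 = 4, so Ȟ^0 ≅ Z^4
Ȟ^1 = (12 − 4) − 8 = 0, so Ȟ^1 ≅ 0
Ȟ^2 = (4 − 0) − 4 = 0, so Ȟ^2 ≅ 0


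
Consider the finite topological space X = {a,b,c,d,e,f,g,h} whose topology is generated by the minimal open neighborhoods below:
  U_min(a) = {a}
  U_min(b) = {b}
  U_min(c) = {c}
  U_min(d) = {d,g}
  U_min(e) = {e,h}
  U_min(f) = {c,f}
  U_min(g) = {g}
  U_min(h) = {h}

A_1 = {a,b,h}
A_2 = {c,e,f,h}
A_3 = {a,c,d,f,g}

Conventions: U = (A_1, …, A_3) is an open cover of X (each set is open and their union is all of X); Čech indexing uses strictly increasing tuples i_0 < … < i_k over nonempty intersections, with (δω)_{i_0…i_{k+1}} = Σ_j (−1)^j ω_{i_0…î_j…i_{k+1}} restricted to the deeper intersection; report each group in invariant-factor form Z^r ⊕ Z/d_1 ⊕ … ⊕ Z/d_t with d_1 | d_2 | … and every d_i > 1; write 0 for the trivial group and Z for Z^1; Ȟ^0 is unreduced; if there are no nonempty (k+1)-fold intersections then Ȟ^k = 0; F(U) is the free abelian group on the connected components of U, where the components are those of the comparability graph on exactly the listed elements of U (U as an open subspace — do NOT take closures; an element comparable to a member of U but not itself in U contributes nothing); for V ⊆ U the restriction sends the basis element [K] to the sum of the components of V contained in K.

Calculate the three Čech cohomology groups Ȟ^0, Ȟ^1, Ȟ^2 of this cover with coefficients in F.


nerve of the cover:
  A12={h} A13={a} A23={c,f}
components per intersection:
  A1: {a} {b} {h}
  A2: {c,f} {e,h}
  A3: {a} {c,f} {d,g}
  A12: {h}
  A13: {a}
  A23: {c,f}
C dims 8,3; δ0: rk 3, SNF 1^3
Ȟ^0 = (8 − 3) − 0 = 5, so Ȟ^0 ≅ Z^5
Ȟ^1 = (3 − 0) − 3 = 0, so Ȟ^1 ≅ 0
Ȟ^2 = (0 − 0) − 0 = 0, so Ȟ^2 ≅ 0

Ȟ^0 ≅ Z^5, Ȟ^1 ≅ 0 and Ȟ^2 ≅ 0


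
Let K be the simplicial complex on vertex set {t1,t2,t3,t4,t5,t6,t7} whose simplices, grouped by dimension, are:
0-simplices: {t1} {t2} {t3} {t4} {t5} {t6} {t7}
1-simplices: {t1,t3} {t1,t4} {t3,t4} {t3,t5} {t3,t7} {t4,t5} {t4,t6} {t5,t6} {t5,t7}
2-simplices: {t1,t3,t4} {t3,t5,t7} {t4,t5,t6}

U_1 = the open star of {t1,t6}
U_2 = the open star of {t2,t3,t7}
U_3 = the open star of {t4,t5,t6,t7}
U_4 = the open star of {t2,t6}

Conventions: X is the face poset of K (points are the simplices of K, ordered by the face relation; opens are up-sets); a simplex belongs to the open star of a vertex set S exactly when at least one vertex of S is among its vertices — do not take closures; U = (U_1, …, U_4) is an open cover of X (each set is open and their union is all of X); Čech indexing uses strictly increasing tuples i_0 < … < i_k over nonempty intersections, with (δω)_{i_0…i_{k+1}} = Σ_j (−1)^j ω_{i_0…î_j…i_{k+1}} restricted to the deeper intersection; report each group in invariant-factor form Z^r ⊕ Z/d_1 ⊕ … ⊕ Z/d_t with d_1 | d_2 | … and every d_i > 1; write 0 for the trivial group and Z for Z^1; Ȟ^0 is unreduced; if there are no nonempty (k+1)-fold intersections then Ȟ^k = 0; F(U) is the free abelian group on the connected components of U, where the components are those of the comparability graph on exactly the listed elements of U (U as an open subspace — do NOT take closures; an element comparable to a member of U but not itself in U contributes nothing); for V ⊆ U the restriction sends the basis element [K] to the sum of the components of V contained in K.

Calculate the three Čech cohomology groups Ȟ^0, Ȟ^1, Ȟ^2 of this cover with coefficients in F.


intersection data:
  U1={{t1},{t6},{t1,t3},{t1,t4},{t4,t6},{t5,t6},{t1,t3,t4},{t4,t5,t6}} U2={{t2},{t3},{t7},{t1,t3},{t3,t4},{t3,t5},{t3,t7},{t5,t7},{t1,t3,t4},{t3,t5,t7}} U3={{t4},{t5},{t6},{t7},{t1,t4},{t3,t4},{t3,t5},{t3,t7},{t4,t5},{t4,t6},{t5,t6},{t5,t7},{t1,t3,t4},{t3,t5,t7},{t4,t5,t6}} U4={{t2},{t6},{t4,t6},{t5,t6},{t4,t5,t6}}
  U12={{t1,t3},{t1,t3,t4}} U13={{t6},{t1,t4},{t4,t6},{t5,t6},{t1,t3,t4},{t4,t5,t6}} U14={{t6},{t4,t6},{t5,t6},{t4,t5,t6}} U23={{t7},{t3,t4},{t3,t5},{t3,t7},{t5,t7},{t1,t3,t4},{t3,t5,t7}} U24={{t2}} U34={{t6},{t4,t6},{t5,t6},{t4,t5,t6}}
  U123={{t1,t3,t4}} U134={{t6},{t4,t6},{t5,t6},{t4,t5,t6}}
components per intersection:
  U1: {{t1},{t1,t3},{t1,t4},{t1,t3,t4}} {{t6},{t4,t6},{t5,t6},{t4,t5,t6}}
  U2: {{t2}} {{t3},{t7},{t1,t3},{t3,t4},{t3,t5},{t3,t7},{t5,t7},{t1,t3,t4},{t3,t5,t7}}
  U3: {{t4},{t5},{t6},{t7},{t1,t4},{t3,t4},{t3,t5},{t3,t7},{t4,t5},{t4,t6},{t5,t6},{t5,t7},{t1,t3,t4},{t3,t5,t7},{t4,t5,t6}}
  U4: {{t2}} {{t6},{t4,t6},{t5,t6},{t4,t5,t6}}
  U12: {{t1,t3},{t1,t3,t4}}
  U13: {{t6},{t4,t6},{t5,t6},{t4,t5,t6}} {{t1,t4},{t1,t3,t4}}
  U14: {{t6},{t4,t6},{t5,t6},{t4,t5,t6}}
  U23: {{t7},{t3,t5},{t3,t7},{t5,t7},{t3,t5,t7}} {{t3,t4},{t1,t3,t4}}
  U24: {{t2}}
  U34: {{t6},{t4,t6},{t5,t6},{t4,t5,t6}}
  U123: {{t1,t3,t4}}
  U134: {{t6},{t4,t6},{t5,t6},{t4,t5,t6}}
C dims 7,8,2; δ0: rk 5, SNF 1^5; δ1: rk 2, SNF 1^2
Ȟ^0 = (7 − 5) − 0 = 2, so Ȟ^0 ≅ Z^2
Ȟ^1 = (8 − 2) − 5 = 1, so Ȟ^1 ≅ Z
Ȟ^2 = (2 − 0) − 2 = 0, so Ȟ^2 ≅ 0

Ȟ^0(U;F) ≅ Z^2, Ȟ^1(U;F) ≅ Z, Ȟ^2(U;F) ≅ 0


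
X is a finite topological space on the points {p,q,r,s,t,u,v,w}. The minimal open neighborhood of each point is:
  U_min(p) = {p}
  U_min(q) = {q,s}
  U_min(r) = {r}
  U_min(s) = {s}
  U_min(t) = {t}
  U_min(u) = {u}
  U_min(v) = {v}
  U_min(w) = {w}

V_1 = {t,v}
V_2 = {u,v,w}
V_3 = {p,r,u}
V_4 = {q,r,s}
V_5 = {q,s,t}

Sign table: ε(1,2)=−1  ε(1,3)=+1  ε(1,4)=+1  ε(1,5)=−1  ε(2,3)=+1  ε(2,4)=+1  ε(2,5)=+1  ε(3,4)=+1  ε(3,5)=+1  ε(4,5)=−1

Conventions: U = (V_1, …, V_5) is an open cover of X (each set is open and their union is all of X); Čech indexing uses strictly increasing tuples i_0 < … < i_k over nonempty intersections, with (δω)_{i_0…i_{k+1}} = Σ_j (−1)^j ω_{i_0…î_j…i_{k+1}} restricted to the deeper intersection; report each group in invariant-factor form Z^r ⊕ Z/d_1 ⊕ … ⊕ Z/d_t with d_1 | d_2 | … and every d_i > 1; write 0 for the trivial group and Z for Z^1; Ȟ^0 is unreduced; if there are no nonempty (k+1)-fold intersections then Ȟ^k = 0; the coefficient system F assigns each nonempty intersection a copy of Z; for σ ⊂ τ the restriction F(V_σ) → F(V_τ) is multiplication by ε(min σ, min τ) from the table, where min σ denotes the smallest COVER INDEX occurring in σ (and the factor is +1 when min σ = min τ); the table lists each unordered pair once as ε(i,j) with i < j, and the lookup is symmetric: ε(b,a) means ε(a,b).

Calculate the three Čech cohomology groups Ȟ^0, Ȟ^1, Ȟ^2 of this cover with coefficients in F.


Ȟ^0 = 0, Ȟ^1 = Z/2, Ȟ^2 = 0

nerve simplices:
  V12={v} V15={t} V23={u} V34={r} V45={q,s}
C dims 5,5; δ0: rk 5, SNF 1^4·2
degree 0: 5−5−0 = 0 → Ȟ^0 ≅ 0
degree 1: 5−0−5 = 0 plus torsion [2] → Ȟ^1 ≅ Z/2
degree 2: 0−0−0 = 0 → Ȟ^2 ≅ 0


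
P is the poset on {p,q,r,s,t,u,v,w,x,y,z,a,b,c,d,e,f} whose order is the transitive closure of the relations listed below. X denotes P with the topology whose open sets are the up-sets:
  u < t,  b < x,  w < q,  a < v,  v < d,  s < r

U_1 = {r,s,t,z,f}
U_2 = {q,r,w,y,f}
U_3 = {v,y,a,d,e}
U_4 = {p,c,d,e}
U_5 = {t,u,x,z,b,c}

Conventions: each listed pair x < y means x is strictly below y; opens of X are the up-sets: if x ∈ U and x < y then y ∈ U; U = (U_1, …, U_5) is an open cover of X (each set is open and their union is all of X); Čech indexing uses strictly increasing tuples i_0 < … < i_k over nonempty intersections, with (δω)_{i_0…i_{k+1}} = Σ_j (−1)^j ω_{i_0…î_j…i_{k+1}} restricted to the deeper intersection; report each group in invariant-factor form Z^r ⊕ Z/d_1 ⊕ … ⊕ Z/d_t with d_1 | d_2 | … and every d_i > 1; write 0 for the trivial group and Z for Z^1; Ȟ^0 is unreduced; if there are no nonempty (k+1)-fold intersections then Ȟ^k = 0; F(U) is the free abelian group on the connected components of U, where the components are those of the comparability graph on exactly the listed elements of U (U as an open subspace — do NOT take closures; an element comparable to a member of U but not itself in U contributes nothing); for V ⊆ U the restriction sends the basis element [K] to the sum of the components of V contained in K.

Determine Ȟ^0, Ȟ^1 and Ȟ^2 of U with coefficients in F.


Ȟ^0 ≅ Z^11; Ȟ^1 ≅ 0; Ȟ^2 ≅ 0

nerve of the cover:
  U12={r,f} U15={t,z} U23={y} U34={d,e} U45={c}
components per intersection:
  U1: {r,s} {t} {z} {f}
  U2: {q,w} {r} {y} {f}
  U3: {v,a,d} {y} {e}
  U4: {p} {c} {d} {e}
  U5: {t,u} {x,b} {z} {c}
  U12: {r} {f}
  U15: {t} {z}
  U23: {y}
  U34: {d} {e}
  U45: {c}
C dims 19,8; δ0: rk 8, SNF 1^8
Ȟ^0 = (19 − 8) − 0 = 11, so Ȟ^0 ≅ Z^11
Ȟ^1 = (8 − 0) − 8 = 0, so Ȟ^1 ≅ 0
Ȟ^2 = (0 − 0) − 0 = 0, so Ȟ^2 ≅ 0
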